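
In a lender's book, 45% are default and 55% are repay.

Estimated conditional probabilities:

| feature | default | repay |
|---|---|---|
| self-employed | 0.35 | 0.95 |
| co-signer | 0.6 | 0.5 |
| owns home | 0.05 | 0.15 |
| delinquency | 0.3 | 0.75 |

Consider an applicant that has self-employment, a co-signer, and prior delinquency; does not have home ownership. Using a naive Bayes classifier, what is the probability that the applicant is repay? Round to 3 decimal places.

default: 0.45 × 0.35 × 0.6 × (1−0.05) × 0.3 = 0.0269325
repay: 0.55 × 0.95 × 0.5 × (1−0.15) × 0.75 = 0.166546875
P(repay | x) = 0.166546875 / 0.193479375 ≈ 0.861

0.861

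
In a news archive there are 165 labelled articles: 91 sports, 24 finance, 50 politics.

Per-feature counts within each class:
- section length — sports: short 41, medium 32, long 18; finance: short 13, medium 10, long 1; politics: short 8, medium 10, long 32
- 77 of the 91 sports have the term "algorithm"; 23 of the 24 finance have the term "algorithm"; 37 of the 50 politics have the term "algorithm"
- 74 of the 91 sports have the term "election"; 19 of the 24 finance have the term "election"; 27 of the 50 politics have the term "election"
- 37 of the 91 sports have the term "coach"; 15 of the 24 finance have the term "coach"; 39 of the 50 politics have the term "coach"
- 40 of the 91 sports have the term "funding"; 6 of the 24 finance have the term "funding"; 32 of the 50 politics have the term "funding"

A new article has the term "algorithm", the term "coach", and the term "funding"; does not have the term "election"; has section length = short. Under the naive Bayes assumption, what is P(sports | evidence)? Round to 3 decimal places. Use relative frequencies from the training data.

sports: (91/165) × (41/91) × (77/91) × (17/91) × (37/91) × (40/91) ≈ 0.00701998
finance: (24/165) × (13/24) × (23/24) × (5/24) × (15/24) × (6/24) ≈ 0.00245785
politics: (50/165) × (8/50) × (37/50) × (23/50) × (39/50) × (32/50) ≈ 0.00823892
P(sports | x) = 0.00701998 / 0.01771675 ≈ 0.396

0.396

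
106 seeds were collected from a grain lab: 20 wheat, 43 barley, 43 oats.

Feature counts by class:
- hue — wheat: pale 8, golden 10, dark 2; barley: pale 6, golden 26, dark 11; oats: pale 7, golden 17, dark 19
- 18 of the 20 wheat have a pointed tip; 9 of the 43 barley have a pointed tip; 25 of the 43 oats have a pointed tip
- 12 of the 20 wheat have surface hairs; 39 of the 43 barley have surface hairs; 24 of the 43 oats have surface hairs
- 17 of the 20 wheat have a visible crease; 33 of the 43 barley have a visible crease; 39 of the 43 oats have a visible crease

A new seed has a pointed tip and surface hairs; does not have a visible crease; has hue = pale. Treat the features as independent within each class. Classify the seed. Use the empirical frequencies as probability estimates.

wheat

wheat: (20/106) × (8/20) × (18/20) × (12/20) × (3/20) ≈ 0.00611321
barley: (43/106) × (6/43) × (9/43) × (39/43) × (10/43) ≈ 0.00249889
oats: (43/106) × (7/43) × (25/43) × (24/43) × (4/43) ≈ 0.00199342
Highest score → wheat.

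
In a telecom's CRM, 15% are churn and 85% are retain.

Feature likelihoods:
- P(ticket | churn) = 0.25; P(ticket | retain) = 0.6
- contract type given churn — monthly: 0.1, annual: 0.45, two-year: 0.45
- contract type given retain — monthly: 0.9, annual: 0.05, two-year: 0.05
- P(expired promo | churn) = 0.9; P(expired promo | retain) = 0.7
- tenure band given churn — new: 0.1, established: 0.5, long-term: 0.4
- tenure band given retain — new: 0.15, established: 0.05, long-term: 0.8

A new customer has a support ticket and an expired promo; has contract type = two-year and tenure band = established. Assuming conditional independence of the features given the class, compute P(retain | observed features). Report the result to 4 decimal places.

0.1052

churn: 0.15 × 0.25 × 0.45 × 0.9 × 0.5 = 0.00759375
retain: 0.85 × 0.6 × 0.05 × 0.7 × 0.05 = 0.0008925
P(retain | x) = 0.0008925 / 0.00848625 ≈ 0.1052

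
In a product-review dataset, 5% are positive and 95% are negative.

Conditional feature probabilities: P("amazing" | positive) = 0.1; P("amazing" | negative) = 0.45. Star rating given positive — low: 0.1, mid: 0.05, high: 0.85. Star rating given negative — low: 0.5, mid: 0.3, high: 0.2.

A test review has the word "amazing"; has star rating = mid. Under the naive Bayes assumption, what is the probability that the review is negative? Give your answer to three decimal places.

positive: 0.05 × 0.1 × 0.05 = 0.00025
negative: 0.95 × 0.45 × 0.3 = 0.12825
P(negative | x) = 0.12825 / 0.1285 ≈ 0.998

0.998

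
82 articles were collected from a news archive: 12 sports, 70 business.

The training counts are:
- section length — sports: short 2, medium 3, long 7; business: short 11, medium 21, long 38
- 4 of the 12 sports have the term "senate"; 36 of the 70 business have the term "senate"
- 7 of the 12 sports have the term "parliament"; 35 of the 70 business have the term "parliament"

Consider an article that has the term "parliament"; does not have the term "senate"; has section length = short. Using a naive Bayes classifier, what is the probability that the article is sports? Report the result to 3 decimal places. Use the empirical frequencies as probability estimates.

sports: (12/82) × (2/12) × (8/12) × (7/12) ≈ 0.00948509
business: (70/82) × (11/70) × (34/70) × (35/70) ≈ 0.0325784
P(sports | x) = 0.00948509 / 0.04206349 ≈ 0.225

0.225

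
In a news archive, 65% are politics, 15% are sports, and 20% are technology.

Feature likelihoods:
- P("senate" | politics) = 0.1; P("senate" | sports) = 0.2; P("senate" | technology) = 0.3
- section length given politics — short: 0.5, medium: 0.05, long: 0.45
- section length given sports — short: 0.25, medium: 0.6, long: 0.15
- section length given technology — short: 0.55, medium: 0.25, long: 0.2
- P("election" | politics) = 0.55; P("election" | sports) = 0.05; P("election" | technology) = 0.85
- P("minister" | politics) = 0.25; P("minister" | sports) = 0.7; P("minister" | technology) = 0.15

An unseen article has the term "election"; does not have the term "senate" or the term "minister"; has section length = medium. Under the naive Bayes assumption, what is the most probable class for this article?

technology

politics: 0.65 × (1−0.1) × 0.05 × 0.55 × (1−0.25) = 0.012065625
sports: 0.15 × (1−0.2) × 0.6 × 0.05 × (1−0.7) = 0.00108
technology: 0.2 × (1−0.3) × 0.25 × 0.85 × (1−0.15) = 0.0252875
Highest score → technology.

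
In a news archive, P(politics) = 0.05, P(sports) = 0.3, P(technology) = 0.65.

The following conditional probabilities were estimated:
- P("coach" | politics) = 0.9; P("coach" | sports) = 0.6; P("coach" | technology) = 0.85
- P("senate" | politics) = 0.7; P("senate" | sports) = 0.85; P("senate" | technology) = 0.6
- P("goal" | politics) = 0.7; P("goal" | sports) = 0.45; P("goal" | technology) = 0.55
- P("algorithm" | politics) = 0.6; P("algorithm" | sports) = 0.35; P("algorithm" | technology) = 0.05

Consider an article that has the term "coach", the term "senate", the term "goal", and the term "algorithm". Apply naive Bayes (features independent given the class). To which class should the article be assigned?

politics: 0.05 × 0.9 × 0.7 × 0.7 × 0.6 = 0.01323
sports: 0.3 × 0.6 × 0.85 × 0.45 × 0.35 = 0.0240975
technology: 0.65 × 0.85 × 0.6 × 0.55 × 0.05 = 0.00911625
Highest score → sports.

sports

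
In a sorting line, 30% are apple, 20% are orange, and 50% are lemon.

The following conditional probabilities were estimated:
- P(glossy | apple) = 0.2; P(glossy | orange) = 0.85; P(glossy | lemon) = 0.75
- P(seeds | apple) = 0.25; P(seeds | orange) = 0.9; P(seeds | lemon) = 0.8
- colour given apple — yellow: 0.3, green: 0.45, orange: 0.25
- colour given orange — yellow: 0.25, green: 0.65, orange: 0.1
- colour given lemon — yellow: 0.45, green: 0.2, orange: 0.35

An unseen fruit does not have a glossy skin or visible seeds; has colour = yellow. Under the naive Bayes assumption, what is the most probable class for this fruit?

apple

apple: 0.3 × (1−0.2) × (1−0.25) × 0.3 = 0.054
orange: 0.2 × (1−0.85) × (1−0.9) × 0.25 = 0.00075
lemon: 0.5 × (1−0.75) × (1−0.8) × 0.45 = 0.01125
Highest score → apple.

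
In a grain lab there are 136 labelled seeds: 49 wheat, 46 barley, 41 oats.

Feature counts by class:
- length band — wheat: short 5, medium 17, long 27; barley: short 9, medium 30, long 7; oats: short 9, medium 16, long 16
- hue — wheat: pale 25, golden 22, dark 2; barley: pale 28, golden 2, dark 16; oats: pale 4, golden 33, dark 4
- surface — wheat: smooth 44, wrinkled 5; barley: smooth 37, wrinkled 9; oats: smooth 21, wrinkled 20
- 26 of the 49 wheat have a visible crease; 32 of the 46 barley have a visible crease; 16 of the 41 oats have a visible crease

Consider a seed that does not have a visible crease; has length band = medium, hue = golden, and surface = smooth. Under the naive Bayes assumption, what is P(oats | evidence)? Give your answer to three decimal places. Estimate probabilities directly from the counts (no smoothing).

wheat: (49/136) × (17/49) × (22/49) × (44/49) × (23/49) ≈ 0.0236551
barley: (46/136) × (30/46) × (2/46) × (37/46) × (14/46) ≈ 0.00234784
oats: (41/136) × (16/41) × (33/41) × (21/41) × (25/41) ≈ 0.0295735
P(oats | x) = 0.0295735 / 0.05557644 ≈ 0.532

0.532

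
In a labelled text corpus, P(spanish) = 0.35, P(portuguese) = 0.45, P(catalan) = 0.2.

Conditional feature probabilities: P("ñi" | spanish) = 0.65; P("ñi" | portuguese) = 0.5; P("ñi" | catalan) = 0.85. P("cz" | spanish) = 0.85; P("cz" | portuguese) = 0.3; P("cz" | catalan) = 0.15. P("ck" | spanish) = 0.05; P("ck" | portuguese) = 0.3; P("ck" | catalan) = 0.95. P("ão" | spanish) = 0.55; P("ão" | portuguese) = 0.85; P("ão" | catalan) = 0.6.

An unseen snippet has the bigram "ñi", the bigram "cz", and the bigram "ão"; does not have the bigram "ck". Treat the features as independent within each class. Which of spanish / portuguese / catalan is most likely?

spanish

spanish: 0.35 × 0.65 × 0.85 × (1−0.05) × 0.55 = 0.1010384375
portuguese: 0.45 × 0.5 × 0.3 × (1−0.3) × 0.85 = 0.0401625
catalan: 0.2 × 0.85 × 0.15 × (1−0.95) × 0.6 = 0.000765
Highest score → spanish.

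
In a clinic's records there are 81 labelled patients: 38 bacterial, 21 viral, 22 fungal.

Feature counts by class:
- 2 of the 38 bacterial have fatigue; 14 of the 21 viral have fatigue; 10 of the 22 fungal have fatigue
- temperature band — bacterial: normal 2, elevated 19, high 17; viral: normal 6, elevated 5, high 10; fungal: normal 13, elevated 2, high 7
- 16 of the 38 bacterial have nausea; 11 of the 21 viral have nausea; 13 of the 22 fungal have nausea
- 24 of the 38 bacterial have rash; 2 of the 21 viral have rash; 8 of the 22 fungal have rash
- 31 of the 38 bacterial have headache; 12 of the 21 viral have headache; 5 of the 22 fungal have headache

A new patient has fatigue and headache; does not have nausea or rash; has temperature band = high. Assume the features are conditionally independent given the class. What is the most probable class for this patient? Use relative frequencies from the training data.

viral

bacterial: (38/81) × (2/38) × (17/38) × (22/38) × (14/38) × (31/38) ≈ 0.00192208
viral: (21/81) × (14/21) × (10/21) × (10/21) × (19/21) × (12/21) ≈ 0.0202629
fungal: (22/81) × (10/22) × (7/22) × (9/22) × (14/22) × (5/22) ≈ 0.00232414
Highest score → viral.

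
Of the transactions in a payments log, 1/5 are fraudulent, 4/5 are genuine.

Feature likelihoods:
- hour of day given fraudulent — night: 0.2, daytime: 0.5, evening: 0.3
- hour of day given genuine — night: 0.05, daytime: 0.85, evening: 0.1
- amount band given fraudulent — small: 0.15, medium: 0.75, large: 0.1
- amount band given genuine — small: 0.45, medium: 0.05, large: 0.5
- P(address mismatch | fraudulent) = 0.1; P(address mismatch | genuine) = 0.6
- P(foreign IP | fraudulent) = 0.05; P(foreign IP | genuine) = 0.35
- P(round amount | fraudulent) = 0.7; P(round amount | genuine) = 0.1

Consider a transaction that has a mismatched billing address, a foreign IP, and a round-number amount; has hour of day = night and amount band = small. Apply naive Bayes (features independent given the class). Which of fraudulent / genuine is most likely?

genuine

fraudulent: 0.2 × 0.2 × 0.15 × 0.1 × 0.05 × 0.7 = 0.000021
genuine: 0.8 × 0.05 × 0.45 × 0.6 × 0.35 × 0.1 = 0.000378
Highest score → genuine.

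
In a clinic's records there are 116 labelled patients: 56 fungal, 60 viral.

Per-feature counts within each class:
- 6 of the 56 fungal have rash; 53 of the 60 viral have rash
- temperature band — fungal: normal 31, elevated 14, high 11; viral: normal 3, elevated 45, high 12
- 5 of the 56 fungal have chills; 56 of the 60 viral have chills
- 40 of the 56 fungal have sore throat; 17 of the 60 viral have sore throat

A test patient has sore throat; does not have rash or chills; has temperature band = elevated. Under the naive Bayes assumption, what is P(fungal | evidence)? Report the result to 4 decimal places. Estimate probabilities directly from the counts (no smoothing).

fungal: (56/116) × (50/56) × (14/56) × (51/56) × (40/56) ≈ 0.0700981
viral: (60/116) × (7/60) × (45/60) × (4/60) × (17/60) ≈ 0.000854885
P(fungal | x) = 0.0700981 / 0.070952985 ≈ 0.9880

0.9880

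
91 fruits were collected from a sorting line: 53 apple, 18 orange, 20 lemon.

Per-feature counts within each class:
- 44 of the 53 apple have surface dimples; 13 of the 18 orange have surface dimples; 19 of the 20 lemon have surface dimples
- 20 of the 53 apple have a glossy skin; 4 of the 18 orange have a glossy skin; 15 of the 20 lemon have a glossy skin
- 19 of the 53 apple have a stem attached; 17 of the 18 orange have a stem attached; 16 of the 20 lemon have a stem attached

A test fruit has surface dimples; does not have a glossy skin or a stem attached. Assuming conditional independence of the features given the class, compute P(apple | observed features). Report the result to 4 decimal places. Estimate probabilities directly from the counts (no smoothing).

0.9208

apple: (53/91) × (44/53) × (33/53) × (34/53) ≈ 0.193131
orange: (18/91) × (13/18) × (14/18) × (1/18) ≈ 0.00617284
lemon: (20/91) × (19/20) × (5/20) × (4/20) ≈ 0.0104396
P(apple | x) = 0.193131 / 0.20974344 ≈ 0.9208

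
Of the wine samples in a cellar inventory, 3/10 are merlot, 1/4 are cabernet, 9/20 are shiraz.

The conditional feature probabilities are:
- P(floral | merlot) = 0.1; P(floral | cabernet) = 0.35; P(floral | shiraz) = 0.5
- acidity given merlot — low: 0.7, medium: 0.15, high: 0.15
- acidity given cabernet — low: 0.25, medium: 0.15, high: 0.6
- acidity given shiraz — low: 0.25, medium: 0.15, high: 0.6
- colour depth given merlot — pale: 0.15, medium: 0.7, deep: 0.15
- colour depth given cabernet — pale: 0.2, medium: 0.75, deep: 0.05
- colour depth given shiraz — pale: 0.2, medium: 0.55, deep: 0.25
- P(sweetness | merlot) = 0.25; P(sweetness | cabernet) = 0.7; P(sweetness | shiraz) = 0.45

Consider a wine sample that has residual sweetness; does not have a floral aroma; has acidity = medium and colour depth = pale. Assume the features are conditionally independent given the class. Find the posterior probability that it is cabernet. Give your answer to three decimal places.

0.428

merlot: 0.3 × (1−0.1) × 0.15 × 0.15 × 0.25 = 0.00151875
cabernet: 0.25 × (1−0.35) × 0.15 × 0.2 × 0.7 = 0.0034125
shiraz: 0.45 × (1−0.5) × 0.15 × 0.2 × 0.45 = 0.0030375
P(cabernet | x) = 0.0034125 / 0.00796875 ≈ 0.428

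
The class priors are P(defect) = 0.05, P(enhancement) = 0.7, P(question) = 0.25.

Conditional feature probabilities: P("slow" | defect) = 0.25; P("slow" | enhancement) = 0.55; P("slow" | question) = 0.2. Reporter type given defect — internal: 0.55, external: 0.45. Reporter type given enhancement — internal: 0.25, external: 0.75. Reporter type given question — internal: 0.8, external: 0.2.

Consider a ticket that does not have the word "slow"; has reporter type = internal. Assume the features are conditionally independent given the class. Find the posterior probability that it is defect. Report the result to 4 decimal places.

0.0795

defect: 0.05 × (1−0.25) × 0.55 = 0.020625
enhancement: 0.7 × (1−0.55) × 0.25 = 0.07875
question: 0.25 × (1−0.2) × 0.8 = 0.16
P(defect | x) = 0.020625 / 0.259375 ≈ 0.0795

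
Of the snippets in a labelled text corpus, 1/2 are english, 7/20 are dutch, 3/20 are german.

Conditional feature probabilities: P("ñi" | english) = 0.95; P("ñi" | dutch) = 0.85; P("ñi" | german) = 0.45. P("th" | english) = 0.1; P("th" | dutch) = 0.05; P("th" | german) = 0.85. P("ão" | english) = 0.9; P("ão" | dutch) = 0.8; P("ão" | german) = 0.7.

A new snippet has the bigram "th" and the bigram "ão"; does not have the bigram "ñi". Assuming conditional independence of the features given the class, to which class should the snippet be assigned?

english: 0.5 × (1−0.95) × 0.1 × 0.9 = 0.00225
dutch: 0.35 × (1−0.85) × 0.05 × 0.8 = 0.0021
german: 0.15 × (1−0.45) × 0.85 × 0.7 = 0.0490875
Highest score → german.

german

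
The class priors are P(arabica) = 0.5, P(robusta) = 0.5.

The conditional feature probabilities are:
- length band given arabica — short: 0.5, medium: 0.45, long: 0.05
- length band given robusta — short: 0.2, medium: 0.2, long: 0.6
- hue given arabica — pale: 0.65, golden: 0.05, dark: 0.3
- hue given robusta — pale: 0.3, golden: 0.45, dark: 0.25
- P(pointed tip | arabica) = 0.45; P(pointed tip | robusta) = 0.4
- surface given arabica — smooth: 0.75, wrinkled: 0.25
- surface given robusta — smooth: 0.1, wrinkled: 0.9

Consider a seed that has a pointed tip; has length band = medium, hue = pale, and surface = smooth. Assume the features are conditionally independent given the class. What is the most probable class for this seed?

arabica

arabica: 0.5 × 0.45 × 0.65 × 0.45 × 0.75 = 0.049359375
robusta: 0.5 × 0.2 × 0.3 × 0.4 × 0.1 = 0.0012
Highest score → arabica.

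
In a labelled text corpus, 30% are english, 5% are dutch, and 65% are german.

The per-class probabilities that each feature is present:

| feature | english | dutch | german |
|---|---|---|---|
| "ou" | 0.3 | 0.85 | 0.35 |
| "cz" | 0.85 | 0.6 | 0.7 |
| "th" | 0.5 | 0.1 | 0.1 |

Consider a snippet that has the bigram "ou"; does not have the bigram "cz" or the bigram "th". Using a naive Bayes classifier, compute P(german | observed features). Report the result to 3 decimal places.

english: 0.3 × 0.3 × (1−0.85) × (1−0.5) = 0.00675
dutch: 0.05 × 0.85 × (1−0.6) × (1−0.1) = 0.0153
german: 0.65 × 0.35 × (1−0.7) × (1−0.1) = 0.061425
P(german | x) = 0.061425 / 0.083475 ≈ 0.736

0.736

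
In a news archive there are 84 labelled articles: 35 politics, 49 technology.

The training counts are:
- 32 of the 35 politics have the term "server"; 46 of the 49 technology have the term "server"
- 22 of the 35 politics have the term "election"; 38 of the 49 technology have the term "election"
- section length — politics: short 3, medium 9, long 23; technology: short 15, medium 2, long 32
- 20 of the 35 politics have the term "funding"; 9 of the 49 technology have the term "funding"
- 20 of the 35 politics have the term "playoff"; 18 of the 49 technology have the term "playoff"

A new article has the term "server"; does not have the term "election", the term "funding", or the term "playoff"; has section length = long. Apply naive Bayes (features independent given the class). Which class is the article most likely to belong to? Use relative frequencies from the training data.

politics: (35/84) × (32/35) × (13/35) × (23/35) × (15/35) × (15/35) ≈ 0.0170786
technology: (49/84) × (46/49) × (11/49) × (32/49) × (40/49) × (31/49) ≈ 0.0414628
Highest score → technology.

technology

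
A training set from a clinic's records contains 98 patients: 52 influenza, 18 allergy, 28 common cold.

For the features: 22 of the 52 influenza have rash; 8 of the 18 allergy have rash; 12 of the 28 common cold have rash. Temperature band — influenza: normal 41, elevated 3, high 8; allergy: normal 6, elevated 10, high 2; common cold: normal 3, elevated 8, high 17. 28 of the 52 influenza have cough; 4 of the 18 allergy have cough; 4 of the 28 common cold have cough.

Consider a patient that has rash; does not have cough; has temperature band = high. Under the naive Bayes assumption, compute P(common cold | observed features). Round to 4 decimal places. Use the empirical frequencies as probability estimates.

0.7348

influenza: (52/98) × (22/52) × (8/52) × (24/52) ≈ 0.0159401
allergy: (18/98) × (8/18) × (2/18) × (14/18) ≈ 0.00705467
common cold: (28/98) × (12/28) × (17/28) × (24/28) ≈ 0.0637234
P(common cold | x) = 0.0637234 / 0.08671817 ≈ 0.7348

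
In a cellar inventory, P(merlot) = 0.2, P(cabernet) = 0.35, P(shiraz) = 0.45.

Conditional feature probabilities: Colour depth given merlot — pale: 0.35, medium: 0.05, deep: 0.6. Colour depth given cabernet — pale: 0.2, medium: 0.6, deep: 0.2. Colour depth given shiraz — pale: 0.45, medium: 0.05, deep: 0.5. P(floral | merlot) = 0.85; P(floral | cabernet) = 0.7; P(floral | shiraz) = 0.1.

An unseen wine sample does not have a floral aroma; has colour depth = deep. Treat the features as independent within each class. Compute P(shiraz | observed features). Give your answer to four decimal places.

merlot: 0.2 × 0.6 × (1−0.85) = 0.018
cabernet: 0.35 × 0.2 × (1−0.7) = 0.021
shiraz: 0.45 × 0.5 × (1−0.1) = 0.2025
P(shiraz | x) = 0.2025 / 0.2415 ≈ 0.8385

0.8385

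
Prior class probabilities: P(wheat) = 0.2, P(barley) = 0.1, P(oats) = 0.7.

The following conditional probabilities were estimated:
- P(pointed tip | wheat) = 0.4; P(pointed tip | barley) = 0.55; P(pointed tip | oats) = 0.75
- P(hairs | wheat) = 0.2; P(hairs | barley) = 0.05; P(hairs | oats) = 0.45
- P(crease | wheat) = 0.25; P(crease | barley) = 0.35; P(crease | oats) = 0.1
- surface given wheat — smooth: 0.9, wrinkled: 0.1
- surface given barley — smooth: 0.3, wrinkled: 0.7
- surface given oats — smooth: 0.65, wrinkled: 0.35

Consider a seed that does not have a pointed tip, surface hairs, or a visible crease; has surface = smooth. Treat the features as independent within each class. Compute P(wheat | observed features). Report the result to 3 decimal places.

wheat: 0.2 × (1−0.4) × (1−0.2) × (1−0.25) × 0.9 = 0.0648
barley: 0.1 × (1−0.55) × (1−0.05) × (1−0.35) × 0.3 = 0.00833625
oats: 0.7 × (1−0.75) × (1−0.45) × (1−0.1) × 0.65 = 0.05630625
P(wheat | x) = 0.0648 / 0.1294425 ≈ 0.501

0.501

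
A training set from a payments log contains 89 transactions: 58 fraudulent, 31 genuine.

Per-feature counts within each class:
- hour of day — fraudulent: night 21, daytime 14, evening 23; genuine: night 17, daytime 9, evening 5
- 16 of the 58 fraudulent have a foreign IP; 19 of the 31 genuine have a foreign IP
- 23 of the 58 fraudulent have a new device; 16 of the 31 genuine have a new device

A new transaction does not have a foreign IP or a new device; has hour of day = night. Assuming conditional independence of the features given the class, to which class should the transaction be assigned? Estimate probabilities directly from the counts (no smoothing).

fraudulent

fraudulent: (58/89) × (21/58) × (42/58) × (35/58) ≈ 0.103108
genuine: (31/89) × (17/31) × (12/31) × (15/31) ≈ 0.0357773
Highest score → fraudulent.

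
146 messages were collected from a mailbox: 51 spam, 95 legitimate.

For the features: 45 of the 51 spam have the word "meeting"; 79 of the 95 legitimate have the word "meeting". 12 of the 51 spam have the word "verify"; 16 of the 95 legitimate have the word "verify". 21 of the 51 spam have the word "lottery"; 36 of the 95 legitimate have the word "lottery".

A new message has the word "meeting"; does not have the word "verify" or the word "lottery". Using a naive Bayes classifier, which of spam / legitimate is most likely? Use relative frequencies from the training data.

spam: (51/146) × (45/51) × (39/51) × (30/51) ≈ 0.138645
legitimate: (95/146) × (79/95) × (79/95) × (59/95) ≈ 0.279451
Highest score → legitimate.

legitimate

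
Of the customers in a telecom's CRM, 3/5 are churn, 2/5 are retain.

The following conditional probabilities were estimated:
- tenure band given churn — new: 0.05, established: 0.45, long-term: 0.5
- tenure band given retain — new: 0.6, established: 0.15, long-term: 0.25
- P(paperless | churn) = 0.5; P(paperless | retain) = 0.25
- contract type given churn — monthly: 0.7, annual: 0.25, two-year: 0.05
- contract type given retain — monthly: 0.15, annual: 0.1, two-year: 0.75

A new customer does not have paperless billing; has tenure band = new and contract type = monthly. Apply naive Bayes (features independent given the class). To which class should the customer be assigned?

retain

churn: 0.6 × 0.05 × (1−0.5) × 0.7 = 0.0105
retain: 0.4 × 0.6 × (1−0.25) × 0.15 = 0.027
Highest score → retain.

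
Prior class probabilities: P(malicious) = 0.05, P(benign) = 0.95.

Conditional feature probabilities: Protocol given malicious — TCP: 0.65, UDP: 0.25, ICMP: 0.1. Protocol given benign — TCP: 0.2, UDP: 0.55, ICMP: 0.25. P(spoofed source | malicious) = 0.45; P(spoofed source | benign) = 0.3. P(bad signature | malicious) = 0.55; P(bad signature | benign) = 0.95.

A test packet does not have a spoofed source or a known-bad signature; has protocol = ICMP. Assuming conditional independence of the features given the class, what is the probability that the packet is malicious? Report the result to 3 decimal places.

0.130

malicious: 0.05 × 0.1 × (1−0.45) × (1−0.55) = 0.0012375
benign: 0.95 × 0.25 × (1−0.3) × (1−0.95) = 0.0083125
P(malicious | x) = 0.0012375 / 0.00955 ≈ 0.130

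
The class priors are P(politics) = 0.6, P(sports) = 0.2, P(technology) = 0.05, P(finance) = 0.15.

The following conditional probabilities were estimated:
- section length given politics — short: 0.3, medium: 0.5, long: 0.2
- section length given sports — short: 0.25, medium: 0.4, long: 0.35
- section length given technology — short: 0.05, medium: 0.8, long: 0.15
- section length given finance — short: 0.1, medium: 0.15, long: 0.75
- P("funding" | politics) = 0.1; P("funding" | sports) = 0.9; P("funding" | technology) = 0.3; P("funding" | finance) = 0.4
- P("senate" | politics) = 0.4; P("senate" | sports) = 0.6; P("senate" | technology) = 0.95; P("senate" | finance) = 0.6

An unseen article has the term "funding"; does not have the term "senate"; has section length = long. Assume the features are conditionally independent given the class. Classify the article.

sports

politics: 0.6 × 0.2 × 0.1 × (1−0.4) = 0.0072
sports: 0.2 × 0.35 × 0.9 × (1−0.6) = 0.0252
technology: 0.05 × 0.15 × 0.3 × (1−0.95) = 0.0001125
finance: 0.15 × 0.75 × 0.4 × (1−0.6) = 0.018
Highest score → sports.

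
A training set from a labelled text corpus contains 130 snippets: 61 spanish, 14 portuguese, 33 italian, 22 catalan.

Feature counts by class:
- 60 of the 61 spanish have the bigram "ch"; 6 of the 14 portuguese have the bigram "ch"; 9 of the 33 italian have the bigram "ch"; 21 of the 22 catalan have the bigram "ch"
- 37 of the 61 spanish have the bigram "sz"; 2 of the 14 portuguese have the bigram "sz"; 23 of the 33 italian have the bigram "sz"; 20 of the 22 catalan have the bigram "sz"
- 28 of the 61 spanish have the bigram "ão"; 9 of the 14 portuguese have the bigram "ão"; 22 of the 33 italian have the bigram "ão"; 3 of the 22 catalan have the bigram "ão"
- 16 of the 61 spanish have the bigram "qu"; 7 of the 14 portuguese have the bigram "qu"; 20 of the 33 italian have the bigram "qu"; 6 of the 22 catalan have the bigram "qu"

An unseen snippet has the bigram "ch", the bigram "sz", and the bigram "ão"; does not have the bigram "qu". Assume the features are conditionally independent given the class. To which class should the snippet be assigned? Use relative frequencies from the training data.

spanish

spanish: (61/130) × (60/61) × (37/61) × (28/61) × (45/61) ≈ 0.0947961
portuguese: (14/130) × (6/14) × (2/14) × (9/14) × (7/14) ≈ 0.00211931
italian: (33/130) × (9/33) × (23/33) × (22/33) × (13/33) ≈ 0.0126722
catalan: (22/130) × (21/22) × (20/22) × (3/22) × (16/22) ≈ 0.0145639
Highest score → spanish.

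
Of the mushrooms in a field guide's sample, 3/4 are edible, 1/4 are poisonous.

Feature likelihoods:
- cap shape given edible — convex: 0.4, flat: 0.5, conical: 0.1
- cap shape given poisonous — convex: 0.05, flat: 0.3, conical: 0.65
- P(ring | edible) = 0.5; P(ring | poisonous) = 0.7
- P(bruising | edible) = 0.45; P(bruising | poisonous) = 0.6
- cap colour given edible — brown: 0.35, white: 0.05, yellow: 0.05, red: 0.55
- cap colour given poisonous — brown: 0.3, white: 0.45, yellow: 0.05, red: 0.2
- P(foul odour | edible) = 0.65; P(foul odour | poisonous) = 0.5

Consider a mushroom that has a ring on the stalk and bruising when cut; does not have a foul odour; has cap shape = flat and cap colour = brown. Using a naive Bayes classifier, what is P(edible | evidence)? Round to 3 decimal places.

0.686

edible: 0.75 × 0.5 × 0.5 × 0.45 × 0.35 × (1−0.65) = 0.0103359375
poisonous: 0.25 × 0.3 × 0.7 × 0.6 × 0.3 × (1−0.5) = 0.004725
P(edible | x) = 0.0103359375 / 0.0150609375 ≈ 0.686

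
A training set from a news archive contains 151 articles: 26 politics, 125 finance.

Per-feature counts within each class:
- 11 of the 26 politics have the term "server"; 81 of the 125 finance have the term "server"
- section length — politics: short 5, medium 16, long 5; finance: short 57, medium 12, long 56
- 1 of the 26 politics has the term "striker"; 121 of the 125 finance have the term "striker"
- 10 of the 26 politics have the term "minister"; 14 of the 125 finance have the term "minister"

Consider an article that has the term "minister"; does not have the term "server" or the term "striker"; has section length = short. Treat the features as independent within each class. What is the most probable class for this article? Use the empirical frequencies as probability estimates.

politics: (26/151) × (15/26) × (5/26) × (25/26) × (10/26) ≈ 0.00706487
finance: (125/151) × (44/125) × (57/125) × (4/125) × (14/125) ≈ 0.000476221
Highest score → politics.

politics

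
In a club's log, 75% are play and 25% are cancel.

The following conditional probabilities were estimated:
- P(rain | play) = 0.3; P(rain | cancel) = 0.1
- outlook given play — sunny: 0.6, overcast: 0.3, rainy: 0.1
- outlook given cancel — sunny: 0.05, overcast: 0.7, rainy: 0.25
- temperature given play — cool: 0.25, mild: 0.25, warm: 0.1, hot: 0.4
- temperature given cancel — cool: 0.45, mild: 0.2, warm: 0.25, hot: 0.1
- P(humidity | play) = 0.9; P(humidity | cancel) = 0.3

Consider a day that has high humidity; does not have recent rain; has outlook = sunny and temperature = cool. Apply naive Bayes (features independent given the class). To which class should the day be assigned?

play: 0.75 × (1−0.3) × 0.6 × 0.25 × 0.9 = 0.070875
cancel: 0.25 × (1−0.1) × 0.05 × 0.45 × 0.3 = 0.00151875
Highest score → play.

play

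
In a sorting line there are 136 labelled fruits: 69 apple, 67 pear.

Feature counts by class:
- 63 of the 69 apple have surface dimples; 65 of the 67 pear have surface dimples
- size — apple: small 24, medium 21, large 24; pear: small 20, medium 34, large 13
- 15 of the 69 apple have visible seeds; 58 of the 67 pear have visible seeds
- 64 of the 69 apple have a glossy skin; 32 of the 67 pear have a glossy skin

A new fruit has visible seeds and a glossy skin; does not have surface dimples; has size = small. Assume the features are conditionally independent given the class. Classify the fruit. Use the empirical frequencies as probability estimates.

apple

apple: (69/136) × (6/69) × (24/69) × (15/69) × (64/69) ≈ 0.00309419
pear: (67/136) × (2/67) × (20/67) × (58/67) × (32/67) ≈ 0.00181499
Highest score → apple.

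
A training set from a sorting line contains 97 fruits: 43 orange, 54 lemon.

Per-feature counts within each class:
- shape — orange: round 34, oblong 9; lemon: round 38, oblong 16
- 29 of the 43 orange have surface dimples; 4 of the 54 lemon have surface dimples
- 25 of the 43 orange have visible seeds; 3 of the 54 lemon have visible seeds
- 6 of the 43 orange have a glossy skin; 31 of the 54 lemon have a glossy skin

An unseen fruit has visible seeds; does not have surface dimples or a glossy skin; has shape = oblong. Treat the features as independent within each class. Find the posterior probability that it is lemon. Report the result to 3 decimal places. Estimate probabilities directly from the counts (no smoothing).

0.193

orange: (43/97) × (9/43) × (14/43) × (25/43) × (37/43) ≈ 0.0151125
lemon: (54/97) × (16/54) × (50/54) × (3/54) × (23/54) ≈ 0.00361398
P(lemon | x) = 0.00361398 / 0.01872648 ≈ 0.193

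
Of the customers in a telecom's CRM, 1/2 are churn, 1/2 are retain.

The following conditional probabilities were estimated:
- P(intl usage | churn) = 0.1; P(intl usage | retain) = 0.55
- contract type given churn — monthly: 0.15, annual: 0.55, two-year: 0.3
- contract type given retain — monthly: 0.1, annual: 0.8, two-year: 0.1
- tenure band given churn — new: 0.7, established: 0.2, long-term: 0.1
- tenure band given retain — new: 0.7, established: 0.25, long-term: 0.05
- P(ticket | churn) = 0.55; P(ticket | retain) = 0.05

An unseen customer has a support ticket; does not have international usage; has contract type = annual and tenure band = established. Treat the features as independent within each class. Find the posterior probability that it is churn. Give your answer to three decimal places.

0.924

churn: 0.5 × (1−0.1) × 0.55 × 0.2 × 0.55 = 0.027225
retain: 0.5 × (1−0.55) × 0.8 × 0.25 × 0.05 = 0.00225
P(churn | x) = 0.027225 / 0.029475 ≈ 0.924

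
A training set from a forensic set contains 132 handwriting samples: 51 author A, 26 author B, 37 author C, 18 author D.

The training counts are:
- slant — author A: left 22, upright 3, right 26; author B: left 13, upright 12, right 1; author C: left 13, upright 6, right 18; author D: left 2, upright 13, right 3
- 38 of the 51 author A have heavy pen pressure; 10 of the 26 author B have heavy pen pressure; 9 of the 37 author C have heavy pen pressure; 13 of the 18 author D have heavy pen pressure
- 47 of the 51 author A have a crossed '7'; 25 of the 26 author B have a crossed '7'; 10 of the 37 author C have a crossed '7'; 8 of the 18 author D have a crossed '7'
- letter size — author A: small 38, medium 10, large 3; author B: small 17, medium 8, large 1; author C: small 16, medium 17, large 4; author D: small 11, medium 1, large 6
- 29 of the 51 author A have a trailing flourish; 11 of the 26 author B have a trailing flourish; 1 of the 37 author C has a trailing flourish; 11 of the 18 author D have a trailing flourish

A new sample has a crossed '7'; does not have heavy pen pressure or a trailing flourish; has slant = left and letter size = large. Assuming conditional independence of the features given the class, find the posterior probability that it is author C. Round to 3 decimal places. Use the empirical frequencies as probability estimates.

author A: (51/132) × (22/51) × (13/51) × (47/51) × (3/51) × (22/51) ≈ 0.000993466
author B: (26/132) × (13/26) × (16/26) × (25/26) × (1/26) × (15/26) ≈ 0.00129309
author C: (37/132) × (13/37) × (28/37) × (10/37) × (4/37) × (36/37) ≈ 0.00211877
author D: (18/132) × (2/18) × (5/18) × (8/18) × (6/18) × (7/18) ≈ 0.00024248
P(author C | x) = 0.00211877 / 0.004647806 ≈ 0.456

0.456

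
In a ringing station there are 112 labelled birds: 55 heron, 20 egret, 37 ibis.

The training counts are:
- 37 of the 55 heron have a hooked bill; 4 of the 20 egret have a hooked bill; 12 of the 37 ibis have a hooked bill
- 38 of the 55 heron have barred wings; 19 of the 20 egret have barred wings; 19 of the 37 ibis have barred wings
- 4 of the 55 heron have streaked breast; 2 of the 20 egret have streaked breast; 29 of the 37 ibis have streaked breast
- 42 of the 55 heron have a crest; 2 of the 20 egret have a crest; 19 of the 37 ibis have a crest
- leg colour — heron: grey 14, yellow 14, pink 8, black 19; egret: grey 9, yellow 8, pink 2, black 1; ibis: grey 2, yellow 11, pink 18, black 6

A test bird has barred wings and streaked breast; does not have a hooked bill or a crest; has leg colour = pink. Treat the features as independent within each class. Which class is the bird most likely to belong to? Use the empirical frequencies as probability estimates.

ibis

heron: (55/112) × (18/55) × (38/55) × (4/55) × (13/55) × (8/55) ≈ 0.000277639
egret: (20/112) × (16/20) × (19/20) × (2/20) × (18/20) × (2/20) ≈ 0.00122143
ibis: (37/112) × (25/37) × (19/37) × (29/37) × (18/37) × (18/37) ≈ 0.0212624
Highest score → ibis.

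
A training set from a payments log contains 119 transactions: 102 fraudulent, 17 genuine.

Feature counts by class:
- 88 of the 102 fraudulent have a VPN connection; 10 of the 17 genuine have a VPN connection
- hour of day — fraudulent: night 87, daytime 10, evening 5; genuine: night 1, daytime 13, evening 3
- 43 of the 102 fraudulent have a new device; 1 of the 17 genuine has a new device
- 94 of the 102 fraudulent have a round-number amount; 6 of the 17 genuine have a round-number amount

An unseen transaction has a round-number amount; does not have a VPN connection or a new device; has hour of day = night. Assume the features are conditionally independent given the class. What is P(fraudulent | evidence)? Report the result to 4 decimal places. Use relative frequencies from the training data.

fraudulent: (102/119) × (14/102) × (87/102) × (59/102) × (94/102) ≈ 0.0534909
genuine: (17/119) × (7/17) × (1/17) × (16/17) × (6/17) ≈ 0.00114941
P(fraudulent | x) = 0.0534909 / 0.05464031 ≈ 0.9790

0.9790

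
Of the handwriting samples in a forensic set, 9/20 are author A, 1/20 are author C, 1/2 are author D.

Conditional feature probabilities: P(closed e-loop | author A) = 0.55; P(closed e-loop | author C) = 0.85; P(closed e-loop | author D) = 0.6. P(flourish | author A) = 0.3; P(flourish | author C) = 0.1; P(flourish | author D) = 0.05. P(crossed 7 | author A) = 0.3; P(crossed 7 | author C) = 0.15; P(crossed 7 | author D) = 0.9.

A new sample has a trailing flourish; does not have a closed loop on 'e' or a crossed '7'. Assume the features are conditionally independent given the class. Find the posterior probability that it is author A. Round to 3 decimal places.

author A: 0.45 × (1−0.55) × 0.3 × (1−0.3) = 0.042525
author C: 0.05 × (1−0.85) × 0.1 × (1−0.15) = 0.0006375
author D: 0.5 × (1−0.6) × 0.05 × (1−0.9) = 0.001
P(author A | x) = 0.042525 / 0.0441625 ≈ 0.963

0.963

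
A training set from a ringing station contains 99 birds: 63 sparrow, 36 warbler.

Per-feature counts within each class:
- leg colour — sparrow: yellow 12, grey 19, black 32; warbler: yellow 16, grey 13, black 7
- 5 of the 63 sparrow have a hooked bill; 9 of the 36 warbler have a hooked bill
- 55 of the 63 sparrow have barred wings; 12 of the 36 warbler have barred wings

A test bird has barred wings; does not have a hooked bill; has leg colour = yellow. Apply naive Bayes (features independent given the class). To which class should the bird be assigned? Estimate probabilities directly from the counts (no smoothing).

sparrow

sparrow: (63/99) × (12/63) × (58/63) × (55/63) ≈ 0.0974217
warbler: (36/99) × (16/36) × (27/36) × (12/36) ≈ 0.040404
Highest score → sparrow.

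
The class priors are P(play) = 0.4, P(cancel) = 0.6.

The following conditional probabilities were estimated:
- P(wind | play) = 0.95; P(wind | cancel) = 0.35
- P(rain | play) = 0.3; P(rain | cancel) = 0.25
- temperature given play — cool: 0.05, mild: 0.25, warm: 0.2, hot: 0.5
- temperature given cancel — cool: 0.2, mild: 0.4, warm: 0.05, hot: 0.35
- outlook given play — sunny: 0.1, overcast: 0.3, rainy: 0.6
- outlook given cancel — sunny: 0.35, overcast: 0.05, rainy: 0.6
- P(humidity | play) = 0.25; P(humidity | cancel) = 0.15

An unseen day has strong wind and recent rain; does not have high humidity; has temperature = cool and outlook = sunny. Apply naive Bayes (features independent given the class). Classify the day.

cancel

play: 0.4 × 0.95 × 0.3 × 0.05 × 0.1 × (1−0.25) = 0.0004275
cancel: 0.6 × 0.35 × 0.25 × 0.2 × 0.35 × (1−0.15) = 0.00312375
Highest score → cancel.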